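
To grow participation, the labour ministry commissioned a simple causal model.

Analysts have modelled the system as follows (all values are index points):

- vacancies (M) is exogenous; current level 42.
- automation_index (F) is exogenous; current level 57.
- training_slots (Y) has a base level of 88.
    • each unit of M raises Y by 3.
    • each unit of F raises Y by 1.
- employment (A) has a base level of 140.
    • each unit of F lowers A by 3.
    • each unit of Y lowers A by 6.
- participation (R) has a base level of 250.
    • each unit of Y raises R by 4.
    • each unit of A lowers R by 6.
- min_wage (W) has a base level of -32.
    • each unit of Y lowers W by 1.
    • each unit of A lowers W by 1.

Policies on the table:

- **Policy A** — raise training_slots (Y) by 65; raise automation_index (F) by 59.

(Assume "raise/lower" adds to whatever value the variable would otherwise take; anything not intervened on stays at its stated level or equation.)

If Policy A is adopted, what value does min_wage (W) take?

Policy A (Y + 65, F + 59):
  M = 42
  F = 57 + 59 = 116
  Y = 88 + 3·42 + 116 (+65 from intervention) = 395
  A = 140 − 3·116 − 6·395 = -2578
  W = -32 − 395 − (-2578) = 2151

2151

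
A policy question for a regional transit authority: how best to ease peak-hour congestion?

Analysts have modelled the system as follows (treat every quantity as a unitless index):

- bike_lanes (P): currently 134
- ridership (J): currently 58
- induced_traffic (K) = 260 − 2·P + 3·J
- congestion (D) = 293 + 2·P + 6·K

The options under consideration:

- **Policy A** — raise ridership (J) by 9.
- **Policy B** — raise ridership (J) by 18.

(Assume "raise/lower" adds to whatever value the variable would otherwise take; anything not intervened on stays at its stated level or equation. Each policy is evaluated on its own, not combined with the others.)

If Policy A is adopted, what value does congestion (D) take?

Policy A (J + 9):
  P = 134
  J = 58 + 9 = 67
  K = 260 − 2·134 + 3·67 = 193
  D = 293 + 2·134 + 6·193 = 1719

1719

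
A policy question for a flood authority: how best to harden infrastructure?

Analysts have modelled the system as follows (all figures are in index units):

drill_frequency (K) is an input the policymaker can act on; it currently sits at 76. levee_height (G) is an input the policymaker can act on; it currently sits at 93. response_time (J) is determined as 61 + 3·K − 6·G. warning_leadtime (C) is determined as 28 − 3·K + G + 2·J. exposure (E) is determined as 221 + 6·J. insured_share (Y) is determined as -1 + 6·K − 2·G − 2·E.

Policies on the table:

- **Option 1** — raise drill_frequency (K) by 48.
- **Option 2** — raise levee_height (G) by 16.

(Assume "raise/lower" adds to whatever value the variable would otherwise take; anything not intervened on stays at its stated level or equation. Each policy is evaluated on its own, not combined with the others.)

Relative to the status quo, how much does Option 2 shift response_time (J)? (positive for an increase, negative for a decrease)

Baseline:
  K = 76
  G = 93
  J = 61 + 3·76 − 6·93 = -269
Option 2 (G + 16):
  K = 76
  G = 93 + 16 = 109
  J = 61 + 3·76 − 6·109 = -365
Change in J: -365 − (-269) = -96

-96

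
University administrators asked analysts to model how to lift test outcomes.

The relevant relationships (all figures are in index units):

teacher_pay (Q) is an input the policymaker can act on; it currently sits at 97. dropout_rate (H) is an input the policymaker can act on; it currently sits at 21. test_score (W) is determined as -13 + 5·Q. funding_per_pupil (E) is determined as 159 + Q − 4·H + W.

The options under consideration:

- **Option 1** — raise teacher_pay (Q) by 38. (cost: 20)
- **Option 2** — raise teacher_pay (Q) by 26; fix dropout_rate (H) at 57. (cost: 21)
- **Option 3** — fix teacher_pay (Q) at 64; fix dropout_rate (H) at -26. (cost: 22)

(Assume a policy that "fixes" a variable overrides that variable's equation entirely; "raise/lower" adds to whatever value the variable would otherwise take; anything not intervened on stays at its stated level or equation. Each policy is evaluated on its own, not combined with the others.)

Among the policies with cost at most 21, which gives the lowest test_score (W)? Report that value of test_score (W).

602

Option 1 (Q + 38):
  Q = 97 + 38 = 135
  W = -13 + 5·135 = 662
Option 2 (Q + 26, H := 57):
  Q = 97 + 26 = 123
  W = -13 + 5·123 = 602
Comparing — Option 1: W=662, Option 2: W=602. Lowest is 602 (Option 2).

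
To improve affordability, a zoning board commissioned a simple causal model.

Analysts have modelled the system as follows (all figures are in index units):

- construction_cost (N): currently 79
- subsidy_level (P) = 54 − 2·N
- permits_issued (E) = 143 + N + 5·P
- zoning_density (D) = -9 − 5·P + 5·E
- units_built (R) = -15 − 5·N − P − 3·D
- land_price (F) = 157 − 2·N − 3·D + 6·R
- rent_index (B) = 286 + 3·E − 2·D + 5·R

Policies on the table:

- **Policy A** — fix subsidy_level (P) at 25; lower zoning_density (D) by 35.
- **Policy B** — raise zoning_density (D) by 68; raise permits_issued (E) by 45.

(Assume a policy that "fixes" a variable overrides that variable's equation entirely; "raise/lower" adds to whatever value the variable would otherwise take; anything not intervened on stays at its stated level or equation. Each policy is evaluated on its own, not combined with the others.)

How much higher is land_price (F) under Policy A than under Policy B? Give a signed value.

-48066

Policy A (P := 25, D − 35):
  N = 79
  P = 25
  E = 143 + 79 + 5·25 = 347
  D = -9 − 5·25 + 5·347 (−35 from intervention) = 1566
  R = -15 − 5·79 − 25 − 3·1566 = -5133
  F = 157 − 2·79 − 3·1566 + 6·(-5133) = -35497
Policy B (D + 68, E + 45):
  N = 79
  P = 54 − 2·79 = -104
  E = 143 + 79 + 5·(-104) (+45 from intervention) = -253
  D = -9 − 5·(-104) + 5·(-253) (+68 from intervention) = -686
  R = -15 − 5·79 − (-104) − 3·(-686) = 1752
  F = 157 − 2·79 − 3·(-686) + 6·1752 = 12569
F: -35497 − 12569 = -48066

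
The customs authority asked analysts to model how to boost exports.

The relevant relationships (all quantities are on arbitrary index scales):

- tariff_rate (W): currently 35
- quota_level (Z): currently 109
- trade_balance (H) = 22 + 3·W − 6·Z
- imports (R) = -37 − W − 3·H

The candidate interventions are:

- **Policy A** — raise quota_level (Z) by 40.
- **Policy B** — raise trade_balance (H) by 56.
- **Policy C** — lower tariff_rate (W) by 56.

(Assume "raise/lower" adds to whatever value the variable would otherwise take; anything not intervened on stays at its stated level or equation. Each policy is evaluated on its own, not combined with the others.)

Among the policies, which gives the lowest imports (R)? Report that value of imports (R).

1341

Policy A (Z + 40):
  W = 35
  Z = 109 + 40 = 149
  H = 22 + 3·35 − 6·149 = -767
  R = -37 − 35 − 3·(-767) = 2229
Policy B (H + 56):
  W = 35
  Z = 109
  H = 22 + 3·35 − 6·109 (+56 from intervention) = -471
  R = -37 − 35 − 3·(-471) = 1341
Policy C (W − 56):
  W = 35 − 56 = -21
  Z = 109
  H = 22 + 3·(-21) − 6·109 = -695
  R = -37 − (-21) − 3·(-695) = 2069
Comparing — Policy A: R=2229, Policy B: R=1341, Policy C: R=2069. Lowest is 1341 (Policy B).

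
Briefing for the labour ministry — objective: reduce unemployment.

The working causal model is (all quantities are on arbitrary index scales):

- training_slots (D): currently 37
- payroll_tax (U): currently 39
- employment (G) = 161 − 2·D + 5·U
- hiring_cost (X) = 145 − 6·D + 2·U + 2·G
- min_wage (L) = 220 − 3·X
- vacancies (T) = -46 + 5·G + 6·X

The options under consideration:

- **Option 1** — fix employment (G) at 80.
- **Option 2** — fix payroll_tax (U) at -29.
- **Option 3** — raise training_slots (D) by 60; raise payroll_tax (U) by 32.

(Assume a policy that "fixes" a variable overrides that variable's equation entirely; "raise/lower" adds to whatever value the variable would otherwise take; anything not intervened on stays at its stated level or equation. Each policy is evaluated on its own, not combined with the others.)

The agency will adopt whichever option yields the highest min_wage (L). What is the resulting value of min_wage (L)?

Option 1 (G := 80):
  D = 37
  U = 39
  G = 80
  X = 145 − 6·37 + 2·39 + 2·80 = 161
  L = 220 − 3·161 = -263
Option 2 (U := -29):
  D = 37
  U = -29
  G = 161 − 2·37 + 5·(-29) = -58
  X = 145 − 6·37 + 2·(-29) + 2·(-58) = -251
  L = 220 − 3·(-251) = 973
Option 3 (D + 60, U + 32):
  D = 37 + 60 = 97
  U = 39 + 32 = 71
  G = 161 − 2·97 + 5·71 = 322
  X = 145 − 6·97 + 2·71 + 2·322 = 349
  L = 220 − 3·349 = -827
Comparing — Option 1: L=-263, Option 2: L=973, Option 3: L=-827. Highest is 973 (Option 2).

973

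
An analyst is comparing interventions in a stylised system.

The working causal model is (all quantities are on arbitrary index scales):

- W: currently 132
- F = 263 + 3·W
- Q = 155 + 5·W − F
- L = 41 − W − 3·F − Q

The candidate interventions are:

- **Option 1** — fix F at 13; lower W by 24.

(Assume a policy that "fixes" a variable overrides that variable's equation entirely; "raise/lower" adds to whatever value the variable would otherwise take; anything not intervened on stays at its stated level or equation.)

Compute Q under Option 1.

Option 1 (F := 13, W − 24):
  W = 132 − 24 = 108
  F = 13
  Q = 155 + 5·108 − 13 = 682

682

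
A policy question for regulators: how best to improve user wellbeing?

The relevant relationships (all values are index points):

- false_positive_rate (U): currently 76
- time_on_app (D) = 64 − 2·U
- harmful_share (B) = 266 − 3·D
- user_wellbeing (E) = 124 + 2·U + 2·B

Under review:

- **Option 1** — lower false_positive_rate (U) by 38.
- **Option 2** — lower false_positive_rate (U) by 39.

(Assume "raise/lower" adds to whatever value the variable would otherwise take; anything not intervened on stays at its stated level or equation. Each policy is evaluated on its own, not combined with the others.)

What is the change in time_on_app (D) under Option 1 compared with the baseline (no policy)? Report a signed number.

Baseline:
  U = 76
  D = 64 − 2·76 = -88
Option 1 (U − 38):
  U = 76 − 38 = 38
  D = 64 − 2·38 = -12
Change in D: -12 − (-88) = 76

76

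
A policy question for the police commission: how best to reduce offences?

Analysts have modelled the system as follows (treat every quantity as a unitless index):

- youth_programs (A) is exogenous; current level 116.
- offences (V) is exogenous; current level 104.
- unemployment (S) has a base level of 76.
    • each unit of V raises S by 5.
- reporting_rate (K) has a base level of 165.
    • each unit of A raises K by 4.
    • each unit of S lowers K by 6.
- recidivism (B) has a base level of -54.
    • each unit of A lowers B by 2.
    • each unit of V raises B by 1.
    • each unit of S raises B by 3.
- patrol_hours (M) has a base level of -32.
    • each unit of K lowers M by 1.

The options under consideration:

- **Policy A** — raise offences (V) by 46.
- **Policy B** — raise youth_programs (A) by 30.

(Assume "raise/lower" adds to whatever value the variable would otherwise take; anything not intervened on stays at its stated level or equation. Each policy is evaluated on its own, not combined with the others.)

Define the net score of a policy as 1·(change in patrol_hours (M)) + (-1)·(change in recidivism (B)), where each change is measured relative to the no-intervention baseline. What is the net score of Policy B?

-60

Baseline:
  A = 116
  V = 104
  S = 76 + 5·104 = 596
  K = 165 + 4·116 − 6·596 = -2947
  B = -54 − 2·116 + 104 + 3·596 = 1606
  M = -32 − (-2947) = 2915
Policy B (A + 30):
  A = 116 + 30 = 146
  V = 104
  S = 76 + 5·104 = 596
  K = 165 + 4·146 − 6·596 = -2827
  B = -54 − 2·146 + 104 + 3·596 = 1546
  M = -32 − (-2827) = 2795
ΔM = 2795 − 2915 = -120; ΔB = 1546 − 1606 = -60
Score = 1·(-120) + (-1)·(-60) = -60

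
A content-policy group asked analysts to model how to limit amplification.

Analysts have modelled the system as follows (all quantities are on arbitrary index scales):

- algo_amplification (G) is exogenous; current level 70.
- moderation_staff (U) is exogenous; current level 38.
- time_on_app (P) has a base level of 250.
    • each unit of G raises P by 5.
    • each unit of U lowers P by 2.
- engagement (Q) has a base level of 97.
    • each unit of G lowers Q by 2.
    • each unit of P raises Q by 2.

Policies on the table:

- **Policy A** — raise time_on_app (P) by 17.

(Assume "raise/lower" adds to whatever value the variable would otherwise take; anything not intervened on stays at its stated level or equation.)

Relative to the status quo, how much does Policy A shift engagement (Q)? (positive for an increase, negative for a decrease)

34

Baseline:
  G = 70
  U = 38
  P = 250 + 5·70 − 2·38 = 524
  Q = 97 − 2·70 + 2·524 = 1005
Policy A (P + 17):
  G = 70
  U = 38
  P = 250 + 5·70 − 2·38 (+17 from intervention) = 541
  Q = 97 − 2·70 + 2·541 = 1039
Change in Q: 1039 − 1005 = 34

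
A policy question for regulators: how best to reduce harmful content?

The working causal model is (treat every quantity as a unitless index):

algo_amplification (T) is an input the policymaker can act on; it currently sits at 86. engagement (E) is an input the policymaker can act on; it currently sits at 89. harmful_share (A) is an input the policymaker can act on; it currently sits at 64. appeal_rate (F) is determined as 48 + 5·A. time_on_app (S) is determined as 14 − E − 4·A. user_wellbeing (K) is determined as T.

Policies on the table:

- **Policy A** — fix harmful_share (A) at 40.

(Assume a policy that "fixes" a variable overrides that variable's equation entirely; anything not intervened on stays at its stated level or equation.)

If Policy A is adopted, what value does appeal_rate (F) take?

248

Policy A (A := 40):
  A = 40
  F = 48 + 5·40 = 248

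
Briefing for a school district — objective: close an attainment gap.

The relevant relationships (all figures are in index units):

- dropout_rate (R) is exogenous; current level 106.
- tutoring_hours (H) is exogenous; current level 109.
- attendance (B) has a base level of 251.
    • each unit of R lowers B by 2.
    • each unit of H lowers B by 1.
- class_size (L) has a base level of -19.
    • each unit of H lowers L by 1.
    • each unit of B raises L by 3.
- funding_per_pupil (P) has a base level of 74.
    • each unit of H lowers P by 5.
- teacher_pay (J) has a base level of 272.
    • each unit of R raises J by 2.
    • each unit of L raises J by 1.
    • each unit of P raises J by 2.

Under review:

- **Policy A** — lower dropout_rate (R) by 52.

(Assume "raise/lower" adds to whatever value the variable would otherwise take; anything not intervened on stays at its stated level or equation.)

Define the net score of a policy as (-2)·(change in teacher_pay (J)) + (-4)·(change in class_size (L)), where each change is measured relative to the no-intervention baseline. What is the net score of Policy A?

Baseline:
  R = 106
  H = 109
  B = 251 − 2·106 − 109 = -70
  L = -19 − 109 + 3·(-70) = -338
  P = 74 − 5·109 = -471
  J = 272 + 2·106 + (-338) + 2·(-471) = -796
Policy A (R − 52):
  R = 106 − 52 = 54
  H = 109
  B = 251 − 2·54 − 109 = 34
  L = -19 − 109 + 3·34 = -26
  P = 74 − 5·109 = -471
  J = 272 + 2·54 + (-26) + 2·(-471) = -588
ΔJ = -588 − (-796) = 208; ΔL = -26 − (-338) = 312
Score = (-2)·208 + (-4)·312 = -1664

-1664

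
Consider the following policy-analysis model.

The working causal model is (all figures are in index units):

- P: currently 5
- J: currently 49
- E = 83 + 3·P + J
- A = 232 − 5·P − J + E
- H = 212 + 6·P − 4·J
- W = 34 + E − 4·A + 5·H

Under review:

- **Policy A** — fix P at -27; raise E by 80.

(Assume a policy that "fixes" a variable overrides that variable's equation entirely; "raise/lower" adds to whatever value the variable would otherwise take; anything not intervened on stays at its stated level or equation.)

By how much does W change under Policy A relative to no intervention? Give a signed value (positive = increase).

-1552

Baseline:
  P = 5
  J = 49
  E = 83 + 3·5 + 49 = 147
  A = 232 − 5·5 − 49 + 147 = 305
  H = 212 + 6·5 − 4·49 = 46
  W = 34 + 147 − 4·305 + 5·46 = -809
Policy A (P := -27, E + 80):
  P = -27
  J = 49
  E = 83 + 3·(-27) + 49 (+80 from intervention) = 131
  A = 232 − 5·(-27) − 49 + 131 = 449
  H = 212 + 6·(-27) − 4·49 = -146
  W = 34 + 131 − 4·449 + 5·(-146) = -2361
Change in W: -2361 − (-809) = -1552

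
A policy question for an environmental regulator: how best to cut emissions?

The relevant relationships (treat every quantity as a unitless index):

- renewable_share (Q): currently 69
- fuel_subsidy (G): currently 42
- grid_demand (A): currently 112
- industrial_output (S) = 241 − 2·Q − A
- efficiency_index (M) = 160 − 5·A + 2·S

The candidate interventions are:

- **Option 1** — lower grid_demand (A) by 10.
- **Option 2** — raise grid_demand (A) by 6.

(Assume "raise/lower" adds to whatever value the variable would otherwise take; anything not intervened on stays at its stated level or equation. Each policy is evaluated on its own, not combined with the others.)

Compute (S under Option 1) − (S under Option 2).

Option 1 (A − 10):
  Q = 69
  A = 112 − 10 = 102
  S = 241 − 2·69 − 102 = 1
Option 2 (A + 6):
  Q = 69
  A = 112 + 6 = 118
  S = 241 − 2·69 − 118 = -15
S: 1 − (-15) = 16

16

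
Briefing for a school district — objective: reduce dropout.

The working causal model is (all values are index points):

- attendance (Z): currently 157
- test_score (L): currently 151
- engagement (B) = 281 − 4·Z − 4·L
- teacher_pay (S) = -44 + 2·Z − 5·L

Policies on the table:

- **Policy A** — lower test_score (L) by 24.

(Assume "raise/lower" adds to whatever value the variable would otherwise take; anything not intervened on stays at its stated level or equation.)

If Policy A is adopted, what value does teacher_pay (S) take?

-365

Policy A (L − 24):
  Z = 157
  L = 151 − 24 = 127
  S = -44 + 2·157 − 5·127 = -365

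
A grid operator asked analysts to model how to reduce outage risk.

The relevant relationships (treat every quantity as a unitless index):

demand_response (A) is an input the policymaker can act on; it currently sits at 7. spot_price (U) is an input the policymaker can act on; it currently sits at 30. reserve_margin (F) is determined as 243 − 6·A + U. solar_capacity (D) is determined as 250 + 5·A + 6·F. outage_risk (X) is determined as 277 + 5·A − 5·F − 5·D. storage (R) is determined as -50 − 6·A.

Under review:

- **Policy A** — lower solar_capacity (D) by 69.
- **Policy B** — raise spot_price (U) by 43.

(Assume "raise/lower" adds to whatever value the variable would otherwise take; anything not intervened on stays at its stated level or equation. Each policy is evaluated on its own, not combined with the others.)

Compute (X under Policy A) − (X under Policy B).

Policy A (D − 69):
  A = 7
  U = 30
  F = 243 − 6·7 + 30 = 231
  D = 250 + 5·7 + 6·231 (−69 from intervention) = 1602
  X = 277 + 5·7 − 5·231 − 5·1602 = -8853
Policy B (U + 43):
  A = 7
  U = 30 + 43 = 73
  F = 243 − 6·7 + 73 = 274
  D = 250 + 5·7 + 6·274 = 1929
  X = 277 + 5·7 − 5·274 − 5·1929 = -10703
X: -8853 − (-10703) = 1850

1850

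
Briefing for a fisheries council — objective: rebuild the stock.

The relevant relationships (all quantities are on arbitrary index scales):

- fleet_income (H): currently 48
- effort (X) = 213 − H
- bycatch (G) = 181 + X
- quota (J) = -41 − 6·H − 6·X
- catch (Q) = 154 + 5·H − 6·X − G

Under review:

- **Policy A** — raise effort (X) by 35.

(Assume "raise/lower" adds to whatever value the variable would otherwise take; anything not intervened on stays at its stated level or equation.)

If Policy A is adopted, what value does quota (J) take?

-1529

Policy A (X + 35):
  H = 48
  X = 213 − 48 (+35 from intervention) = 200
  J = -41 − 6·48 − 6·200 = -1529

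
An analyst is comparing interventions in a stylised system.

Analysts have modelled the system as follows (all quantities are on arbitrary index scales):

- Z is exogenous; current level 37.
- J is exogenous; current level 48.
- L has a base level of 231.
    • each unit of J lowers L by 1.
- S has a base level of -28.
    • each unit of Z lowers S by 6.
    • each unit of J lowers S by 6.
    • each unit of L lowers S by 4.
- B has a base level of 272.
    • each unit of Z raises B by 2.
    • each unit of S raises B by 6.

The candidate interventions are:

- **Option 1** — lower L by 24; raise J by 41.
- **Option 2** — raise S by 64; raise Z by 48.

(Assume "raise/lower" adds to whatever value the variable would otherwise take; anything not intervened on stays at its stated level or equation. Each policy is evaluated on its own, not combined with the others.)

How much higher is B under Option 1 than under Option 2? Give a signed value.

Option 1 (L − 24, J + 41):
  Z = 37
  J = 48 + 41 = 89
  L = 231 − 89 (−24 from intervention) = 118
  S = -28 − 6·37 − 6·89 − 4·118 = -1256
  B = 272 + 2·37 + 6·(-1256) = -7190
Option 2 (S + 64, Z + 48):
  Z = 37 + 48 = 85
  J = 48
  L = 231 − 48 = 183
  S = -28 − 6·85 − 6·48 − 4·183 (+64 from intervention) = -1494
  B = 272 + 2·85 + 6·(-1494) = -8522
B: -7190 − (-8522) = 1332

1332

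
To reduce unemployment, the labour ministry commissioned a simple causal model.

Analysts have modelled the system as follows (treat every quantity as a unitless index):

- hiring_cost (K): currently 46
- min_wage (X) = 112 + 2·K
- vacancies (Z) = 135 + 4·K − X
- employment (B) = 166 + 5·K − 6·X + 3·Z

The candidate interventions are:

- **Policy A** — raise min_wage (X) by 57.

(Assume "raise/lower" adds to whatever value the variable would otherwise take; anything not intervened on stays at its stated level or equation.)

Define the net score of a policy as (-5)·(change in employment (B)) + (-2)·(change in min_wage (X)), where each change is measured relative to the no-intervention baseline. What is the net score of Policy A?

2451

Baseline:
  K = 46
  X = 112 + 2·46 = 204
  Z = 135 + 4·46 − 204 = 115
  B = 166 + 5·46 − 6·204 + 3·115 = -483
Policy A (X + 57):
  K = 46
  X = 112 + 2·46 (+57 from intervention) = 261
  Z = 135 + 4·46 − 261 = 58
  B = 166 + 5·46 − 6·261 + 3·58 = -996
ΔB = -996 − (-483) = -513; ΔX = 261 − 204 = 57
Score = (-5)·(-513) + (-2)·57 = 2451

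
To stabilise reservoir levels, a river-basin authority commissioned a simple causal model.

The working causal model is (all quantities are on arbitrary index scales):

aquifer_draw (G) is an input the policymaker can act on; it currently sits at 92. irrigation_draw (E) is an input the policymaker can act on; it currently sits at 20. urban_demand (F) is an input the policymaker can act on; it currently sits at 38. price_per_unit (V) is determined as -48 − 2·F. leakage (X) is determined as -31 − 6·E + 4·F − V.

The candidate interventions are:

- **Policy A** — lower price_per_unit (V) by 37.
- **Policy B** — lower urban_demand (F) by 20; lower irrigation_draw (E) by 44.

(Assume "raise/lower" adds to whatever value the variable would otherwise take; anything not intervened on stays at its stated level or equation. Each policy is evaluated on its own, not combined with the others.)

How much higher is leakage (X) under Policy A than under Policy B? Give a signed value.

-107

Policy A (V − 37):
  E = 20
  F = 38
  V = -48 − 2·38 (−37 from intervention) = -161
  X = -31 − 6·20 + 4·38 − (-161) = 162
Policy B (F − 20, E − 44):
  E = 20 − 44 = -24
  F = 38 − 20 = 18
  V = -48 − 2·18 = -84
  X = -31 − 6·(-24) + 4·18 − (-84) = 269
X: 162 − 269 = -107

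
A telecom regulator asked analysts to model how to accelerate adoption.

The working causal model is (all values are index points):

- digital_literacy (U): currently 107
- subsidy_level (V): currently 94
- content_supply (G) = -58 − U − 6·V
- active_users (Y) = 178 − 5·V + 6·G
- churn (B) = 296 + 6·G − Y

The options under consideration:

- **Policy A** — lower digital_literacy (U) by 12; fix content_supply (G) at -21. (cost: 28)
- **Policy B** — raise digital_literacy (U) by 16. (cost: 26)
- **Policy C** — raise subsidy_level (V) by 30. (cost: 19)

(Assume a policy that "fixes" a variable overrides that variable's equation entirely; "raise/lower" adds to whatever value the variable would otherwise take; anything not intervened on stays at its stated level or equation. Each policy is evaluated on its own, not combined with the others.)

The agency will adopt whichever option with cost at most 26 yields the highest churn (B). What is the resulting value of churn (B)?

Policy B (U + 16):
  U = 107 + 16 = 123
  V = 94
  G = -58 − 123 − 6·94 = -745
  Y = 178 − 5·94 + 6·(-745) = -4762
  B = 296 + 6·(-745) − (-4762) = 588
Policy C (V + 30):
  U = 107
  V = 94 + 30 = 124
  G = -58 − 107 − 6·124 = -909
  Y = 178 − 5·124 + 6·(-909) = -5896
  B = 296 + 6·(-909) − (-5896) = 738
Comparing — Policy B: B=588, Policy C: B=738. Highest is 738 (Policy C).

738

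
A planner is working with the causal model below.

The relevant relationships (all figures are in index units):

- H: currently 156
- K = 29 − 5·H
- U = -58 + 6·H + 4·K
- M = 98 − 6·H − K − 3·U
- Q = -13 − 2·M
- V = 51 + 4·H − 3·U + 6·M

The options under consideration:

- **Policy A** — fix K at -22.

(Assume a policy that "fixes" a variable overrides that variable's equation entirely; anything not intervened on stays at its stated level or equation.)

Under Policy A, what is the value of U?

790

Policy A (K := -22):
  H = 156
  K = -22
  U = -58 + 6·156 + 4·(-22) = 790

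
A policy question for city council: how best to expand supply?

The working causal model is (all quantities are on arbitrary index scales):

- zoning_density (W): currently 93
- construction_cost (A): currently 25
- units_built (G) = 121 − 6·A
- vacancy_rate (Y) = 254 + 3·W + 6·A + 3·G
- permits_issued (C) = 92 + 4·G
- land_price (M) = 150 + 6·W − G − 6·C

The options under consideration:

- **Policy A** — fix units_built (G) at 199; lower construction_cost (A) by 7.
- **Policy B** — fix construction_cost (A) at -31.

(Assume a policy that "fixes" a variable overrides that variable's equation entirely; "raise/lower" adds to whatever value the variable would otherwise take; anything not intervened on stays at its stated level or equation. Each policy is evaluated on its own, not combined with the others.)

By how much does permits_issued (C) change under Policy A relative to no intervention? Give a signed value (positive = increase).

912

Baseline:
  A = 25
  G = 121 − 6·25 = -29
  C = 92 + 4·(-29) = -24
Policy A (G := 199, A − 7):
  A = 25 − 7 = 18
  G = 199
  C = 92 + 4·199 = 888
Change in C: 888 − (-24) = 912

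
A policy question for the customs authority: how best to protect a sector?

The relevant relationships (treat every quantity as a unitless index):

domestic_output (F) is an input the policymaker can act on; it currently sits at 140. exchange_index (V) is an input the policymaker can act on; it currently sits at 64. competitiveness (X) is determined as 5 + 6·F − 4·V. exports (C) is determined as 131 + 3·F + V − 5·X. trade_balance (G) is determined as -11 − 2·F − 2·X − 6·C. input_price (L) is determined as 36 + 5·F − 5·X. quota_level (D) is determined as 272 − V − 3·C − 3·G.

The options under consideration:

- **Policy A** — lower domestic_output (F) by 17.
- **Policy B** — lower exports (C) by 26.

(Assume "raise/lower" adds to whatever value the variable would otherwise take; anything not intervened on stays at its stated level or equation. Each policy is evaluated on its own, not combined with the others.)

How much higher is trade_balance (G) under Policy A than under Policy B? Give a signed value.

-2672

Policy A (F − 17):
  F = 140 − 17 = 123
  V = 64
  X = 5 + 6·123 − 4·64 = 487
  C = 131 + 3·123 + 64 − 5·487 = -1871
  G = -11 − 2·123 − 2·487 − 6·(-1871) = 9995
Policy B (C − 26):
  F = 140
  V = 64
  X = 5 + 6·140 − 4·64 = 589
  C = 131 + 3·140 + 64 − 5·589 (−26 from intervention) = -2356
  G = -11 − 2·140 − 2·589 − 6·(-2356) = 12667
G: 9995 − 12667 = -2672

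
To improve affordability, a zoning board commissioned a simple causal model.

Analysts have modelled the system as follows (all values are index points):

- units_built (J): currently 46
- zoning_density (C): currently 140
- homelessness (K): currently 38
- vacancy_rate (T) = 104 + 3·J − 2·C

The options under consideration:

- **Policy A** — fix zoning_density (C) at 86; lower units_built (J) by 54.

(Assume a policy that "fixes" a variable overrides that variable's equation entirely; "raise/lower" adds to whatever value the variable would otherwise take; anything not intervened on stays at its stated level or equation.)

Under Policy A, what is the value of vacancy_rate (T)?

-92

Policy A (C := 86, J − 54):
  J = 46 − 54 = -8
  C = 86
  T = 104 + 3·(-8) − 2·86 = -92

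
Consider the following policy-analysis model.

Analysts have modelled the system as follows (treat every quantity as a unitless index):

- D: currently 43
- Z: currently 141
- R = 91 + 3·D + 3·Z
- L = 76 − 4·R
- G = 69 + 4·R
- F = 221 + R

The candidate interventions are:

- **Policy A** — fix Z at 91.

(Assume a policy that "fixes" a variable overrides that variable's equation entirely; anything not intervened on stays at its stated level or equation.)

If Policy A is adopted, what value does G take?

Policy A (Z := 91):
  D = 43
  Z = 91
  R = 91 + 3·43 + 3·91 = 493
  G = 69 + 4·493 = 2041

2041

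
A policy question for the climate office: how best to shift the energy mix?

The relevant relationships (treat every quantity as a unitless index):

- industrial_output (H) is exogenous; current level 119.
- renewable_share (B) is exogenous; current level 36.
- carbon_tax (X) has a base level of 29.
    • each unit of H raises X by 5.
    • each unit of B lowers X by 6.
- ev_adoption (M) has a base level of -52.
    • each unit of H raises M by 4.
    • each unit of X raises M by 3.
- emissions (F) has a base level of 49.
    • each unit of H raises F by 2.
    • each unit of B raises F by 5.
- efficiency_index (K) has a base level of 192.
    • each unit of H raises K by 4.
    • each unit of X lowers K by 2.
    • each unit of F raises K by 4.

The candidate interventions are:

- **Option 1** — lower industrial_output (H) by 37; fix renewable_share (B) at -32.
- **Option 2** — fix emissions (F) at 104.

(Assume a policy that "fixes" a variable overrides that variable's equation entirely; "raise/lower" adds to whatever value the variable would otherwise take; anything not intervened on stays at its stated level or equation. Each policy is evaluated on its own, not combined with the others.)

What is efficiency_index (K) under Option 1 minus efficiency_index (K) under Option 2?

Option 1 (H − 37, B := -32):
  H = 119 − 37 = 82
  B = -32
  X = 29 + 5·82 − 6·(-32) = 631
  F = 49 + 2·82 + 5·(-32) = 53
  K = 192 + 4·82 − 2·631 + 4·53 = -530
Option 2 (F := 104):
  H = 119
  B = 36
  X = 29 + 5·119 − 6·36 = 408
  F = 104
  K = 192 + 4·119 − 2·408 + 4·104 = 268
K: -530 − 268 = -798

-798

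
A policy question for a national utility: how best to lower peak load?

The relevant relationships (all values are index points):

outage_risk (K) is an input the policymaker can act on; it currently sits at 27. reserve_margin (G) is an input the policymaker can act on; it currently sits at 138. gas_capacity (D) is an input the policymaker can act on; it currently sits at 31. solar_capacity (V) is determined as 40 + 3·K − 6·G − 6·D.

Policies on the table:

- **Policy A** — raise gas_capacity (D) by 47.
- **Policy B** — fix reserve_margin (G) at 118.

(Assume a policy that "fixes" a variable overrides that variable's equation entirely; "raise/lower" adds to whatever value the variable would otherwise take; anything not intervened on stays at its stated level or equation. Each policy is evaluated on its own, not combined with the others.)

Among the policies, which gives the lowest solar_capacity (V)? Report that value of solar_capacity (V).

-1175

Policy A (D + 47):
  K = 27
  G = 138
  D = 31 + 47 = 78
  V = 40 + 3·27 − 6·138 − 6·78 = -1175
Policy B (G := 118):
  K = 27
  G = 118
  D = 31
  V = 40 + 3·27 − 6·118 − 6·31 = -773
Comparing — Policy A: V=-1175, Policy B: V=-773. Lowest is -1175 (Policy A).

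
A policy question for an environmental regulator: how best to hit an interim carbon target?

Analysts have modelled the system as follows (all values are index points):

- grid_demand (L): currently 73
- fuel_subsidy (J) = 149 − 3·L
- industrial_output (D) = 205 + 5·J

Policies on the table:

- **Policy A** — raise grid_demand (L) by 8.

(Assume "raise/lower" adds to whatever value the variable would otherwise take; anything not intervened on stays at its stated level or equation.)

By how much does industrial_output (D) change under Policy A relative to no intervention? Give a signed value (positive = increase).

Baseline:
  L = 73
  J = 149 − 3·73 = -70
  D = 205 + 5·(-70) = -145
Policy A (L + 8):
  L = 73 + 8 = 81
  J = 149 − 3·81 = -94
  D = 205 + 5·(-94) = -265
Change in D: -265 − (-145) = -120

-120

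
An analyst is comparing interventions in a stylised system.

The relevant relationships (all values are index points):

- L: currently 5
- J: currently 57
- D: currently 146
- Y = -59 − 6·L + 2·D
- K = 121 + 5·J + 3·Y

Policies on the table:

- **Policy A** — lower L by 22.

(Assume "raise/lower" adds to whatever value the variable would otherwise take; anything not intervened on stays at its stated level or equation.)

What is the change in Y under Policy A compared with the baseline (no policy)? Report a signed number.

Baseline:
  L = 5
  D = 146
  Y = -59 − 6·5 + 2·146 = 203
Policy A (L − 22):
  L = 5 − 22 = -17
  D = 146
  Y = -59 − 6·(-17) + 2·146 = 335
Change in Y: 335 − 203 = 132

132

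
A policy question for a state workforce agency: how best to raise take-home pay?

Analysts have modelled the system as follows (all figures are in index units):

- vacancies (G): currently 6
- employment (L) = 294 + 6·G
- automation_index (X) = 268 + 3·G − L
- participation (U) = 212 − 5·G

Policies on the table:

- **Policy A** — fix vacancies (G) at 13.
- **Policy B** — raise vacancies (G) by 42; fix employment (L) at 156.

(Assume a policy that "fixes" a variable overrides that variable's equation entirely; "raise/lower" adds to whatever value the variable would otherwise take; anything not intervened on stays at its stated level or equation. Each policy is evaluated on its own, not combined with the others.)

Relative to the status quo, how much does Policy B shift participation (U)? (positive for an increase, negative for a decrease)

Baseline:
  G = 6
  U = 212 − 5·6 = 182
Policy B (G + 42, L := 156):
  G = 6 + 42 = 48
  U = 212 − 5·48 = -28
Change in U: -28 − 182 = -210

-210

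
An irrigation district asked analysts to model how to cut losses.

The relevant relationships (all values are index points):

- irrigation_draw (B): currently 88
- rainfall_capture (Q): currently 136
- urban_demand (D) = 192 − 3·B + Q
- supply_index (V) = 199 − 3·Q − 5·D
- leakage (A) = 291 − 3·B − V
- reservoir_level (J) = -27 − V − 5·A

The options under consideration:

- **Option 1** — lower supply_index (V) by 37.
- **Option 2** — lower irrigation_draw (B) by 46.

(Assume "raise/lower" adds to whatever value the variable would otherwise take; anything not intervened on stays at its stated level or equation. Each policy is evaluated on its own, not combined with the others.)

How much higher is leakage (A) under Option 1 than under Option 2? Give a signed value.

-791

Option 1 (V − 37):
  B = 88
  Q = 136
  D = 192 − 3·88 + 136 = 64
  V = 199 − 3·136 − 5·64 (−37 from intervention) = -566
  A = 291 − 3·88 − (-566) = 593
Option 2 (B − 46):
  B = 88 − 46 = 42
  Q = 136
  D = 192 − 3·42 + 136 = 202
  V = 199 − 3·136 − 5·202 = -1219
  A = 291 − 3·42 − (-1219) = 1384
A: 593 − 1384 = -791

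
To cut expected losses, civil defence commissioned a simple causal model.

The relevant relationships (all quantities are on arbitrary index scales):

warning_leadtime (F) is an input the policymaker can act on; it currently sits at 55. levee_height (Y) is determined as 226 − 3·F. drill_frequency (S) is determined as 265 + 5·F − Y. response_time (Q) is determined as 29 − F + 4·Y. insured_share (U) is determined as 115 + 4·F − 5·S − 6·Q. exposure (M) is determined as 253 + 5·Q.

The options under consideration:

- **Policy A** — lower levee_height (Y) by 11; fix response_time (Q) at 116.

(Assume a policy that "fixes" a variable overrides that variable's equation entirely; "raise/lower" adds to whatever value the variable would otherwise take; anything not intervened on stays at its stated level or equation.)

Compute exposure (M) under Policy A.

833

Policy A (Y − 11, Q := 116):
  F = 55
  Y = 226 − 3·55 (−11 from intervention) = 50
  Q = 116
  M = 253 + 5·116 = 833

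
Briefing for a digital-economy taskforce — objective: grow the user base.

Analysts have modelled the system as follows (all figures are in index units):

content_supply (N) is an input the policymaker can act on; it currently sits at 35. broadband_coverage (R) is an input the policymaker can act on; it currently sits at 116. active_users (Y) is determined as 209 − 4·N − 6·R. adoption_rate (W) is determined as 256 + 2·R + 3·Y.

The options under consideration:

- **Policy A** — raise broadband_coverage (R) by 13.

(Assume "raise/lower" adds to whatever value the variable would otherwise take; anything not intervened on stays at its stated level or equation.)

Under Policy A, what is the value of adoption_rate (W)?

Policy A (R + 13):
  N = 35
  R = 116 + 13 = 129
  Y = 209 − 4·35 − 6·129 = -705
  W = 256 + 2·129 + 3·(-705) = -1601

-1601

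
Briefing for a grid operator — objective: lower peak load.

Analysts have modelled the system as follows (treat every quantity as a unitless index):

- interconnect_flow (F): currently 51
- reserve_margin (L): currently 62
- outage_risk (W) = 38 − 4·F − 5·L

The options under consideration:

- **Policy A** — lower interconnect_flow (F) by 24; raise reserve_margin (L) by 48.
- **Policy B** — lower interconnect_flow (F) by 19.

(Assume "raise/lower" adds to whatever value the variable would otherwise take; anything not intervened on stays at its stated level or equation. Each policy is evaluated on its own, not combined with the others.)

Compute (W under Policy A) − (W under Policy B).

-220

Policy A (F − 24, L + 48):
  F = 51 − 24 = 27
  L = 62 + 48 = 110
  W = 38 − 4·27 − 5·110 = -620
Policy B (F − 19):
  F = 51 − 19 = 32
  L = 62
  W = 38 − 4·32 − 5·62 = -400
W: -620 − (-400) = -220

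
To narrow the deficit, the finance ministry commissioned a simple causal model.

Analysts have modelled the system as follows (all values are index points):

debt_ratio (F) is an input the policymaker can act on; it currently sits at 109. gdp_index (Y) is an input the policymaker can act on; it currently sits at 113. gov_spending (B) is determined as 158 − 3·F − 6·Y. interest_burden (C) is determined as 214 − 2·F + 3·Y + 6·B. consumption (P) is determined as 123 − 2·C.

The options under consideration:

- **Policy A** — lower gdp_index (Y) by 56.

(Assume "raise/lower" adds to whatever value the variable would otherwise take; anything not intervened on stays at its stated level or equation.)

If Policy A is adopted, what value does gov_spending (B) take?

Policy A (Y − 56):
  F = 109
  Y = 113 − 56 = 57
  B = 158 − 3·109 − 6·57 = -511

-511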